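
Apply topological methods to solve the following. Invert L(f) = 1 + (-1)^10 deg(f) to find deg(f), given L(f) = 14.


L(f) = 1 + (-1)^10 deg(f) on S^10.
14 = 1 + (-1)^10 * deg(f)
(-1)^10 * deg(f) = 13
deg(f) = 13

13


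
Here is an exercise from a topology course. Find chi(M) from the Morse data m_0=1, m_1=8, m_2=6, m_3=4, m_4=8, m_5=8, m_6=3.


Morse theory: chi(M) = sum_k (-1)^k m_k where m_k = #(index-k critical points).
= (1) + (-8) + (6) + (-4) + (8) + (-8) + (3) = -2

-2


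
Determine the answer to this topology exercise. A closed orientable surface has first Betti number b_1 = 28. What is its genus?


For a closed orientable surface: b_1 = 2g.
28 = 2g
g = 28 / 2 = 14

14


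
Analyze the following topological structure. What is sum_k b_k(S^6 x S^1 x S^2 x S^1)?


Total Betti number is multiplicative under products.
Each S^d (d>=1) has total Betti number 2.
There are 4 sphere factors.
Total = 2^4 = 16

16


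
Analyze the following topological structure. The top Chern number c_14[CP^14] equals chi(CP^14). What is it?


For any closed oriented manifold, <e(TM),[M]> = chi(M).
chi(CP^14) = 14+1 = 15

15


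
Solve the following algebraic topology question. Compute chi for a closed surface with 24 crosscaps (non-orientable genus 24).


For a non-orientable closed surface with k crosscaps: chi = 2 - k.
Here k = 24.
chi = 2 - 24 = -22

-22


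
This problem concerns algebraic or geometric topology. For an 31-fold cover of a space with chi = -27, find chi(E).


For a finite covering: chi(E) = (number of sheets) * chi(B).
chi(E) = 31 * (-27) = -837

-837


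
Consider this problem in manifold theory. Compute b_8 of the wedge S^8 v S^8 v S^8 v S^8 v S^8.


For a wedge of spheres, H_k (k>0) is free on one generator per sphere of dimension k.
Spheres of dimension 8: count = 5.
b_8 = 5

5


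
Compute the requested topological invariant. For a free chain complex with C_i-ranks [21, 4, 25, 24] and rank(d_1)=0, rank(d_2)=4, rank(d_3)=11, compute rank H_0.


rank H_k = rank(ker d_k) - rank(im d_{k+1}).
rank(ker d_0) = rank(C_0) - rank(d_0) = 21 - 0 = 21.
rank(im d_{0+1}) = 0.
rank H_0 = 21 - 0 = 21

21


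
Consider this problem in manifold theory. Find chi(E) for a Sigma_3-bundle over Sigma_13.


For a fiber bundle F -> E -> B (with CW structure): chi(E) = chi(B) * chi(F).
chi(Sigma_13) = -24, chi(Sigma_3) = -4.
chi(E) = (-24) * (-4) = 96

96


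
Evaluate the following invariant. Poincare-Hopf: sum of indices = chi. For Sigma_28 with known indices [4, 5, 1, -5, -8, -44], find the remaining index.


Poincare-Hopf: sum of indices = chi(M).
chi(Sigma_28) = 2 - 2*28 = -54.
Sum of known indices = -47.
x = chi - (sum known) = -54 - (-47) = -7

-7


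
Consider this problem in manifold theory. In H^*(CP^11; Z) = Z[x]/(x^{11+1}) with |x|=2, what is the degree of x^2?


|x| = 2 in H^*(CP^n).
|x^2| = 2 * |x| = 2 * 2 = 4

4


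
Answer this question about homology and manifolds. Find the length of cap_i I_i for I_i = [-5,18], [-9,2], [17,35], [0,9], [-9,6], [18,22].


Intersection = [max(a_i), min(b_i)] = [18, 2].
Since 18 > 2, the intersection is empty.
Length = 0

0


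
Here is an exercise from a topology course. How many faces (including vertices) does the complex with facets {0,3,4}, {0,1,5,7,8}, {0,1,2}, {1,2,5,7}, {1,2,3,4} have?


Each maximal simplex on m vertices has 2^m - 1 nonempty faces.
Take the union (dedupe shared faces).
Total distinct faces = 56

56


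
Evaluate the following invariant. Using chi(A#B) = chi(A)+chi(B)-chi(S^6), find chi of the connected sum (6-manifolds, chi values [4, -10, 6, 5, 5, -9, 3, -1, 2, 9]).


For n-manifolds: chi(A#B) = chi(A) + chi(B) - chi(S^6).
chi(S^6) = 1 + (-1)^6 = 2.
chi(#) = (sum chi_i) - (10-1)*chi(S^6) = 14 - 9*2 = -4

-4


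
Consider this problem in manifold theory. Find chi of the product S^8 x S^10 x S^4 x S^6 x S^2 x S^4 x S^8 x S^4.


chi is multiplicative: chi(X x Y) = chi(X) chi(Y).
Each even-dim sphere has chi = 2. There are 8 factors.
chi = 2^8 = 256

256


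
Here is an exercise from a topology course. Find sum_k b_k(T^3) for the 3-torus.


b_k(T^3) = C(3,k), so the sum over k is sum_k C(3,k) = 2^3.
Total = 2^3 = 8

8


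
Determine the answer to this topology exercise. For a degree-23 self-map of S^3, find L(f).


On S^3: L(f) = tr(f_0*) + (-1)^3 tr(f_3*) = 1 + (-1)^3 * deg(f).
L(f) = 1 + (-1)^3 * 23 = 1 + -23 = -22

-22


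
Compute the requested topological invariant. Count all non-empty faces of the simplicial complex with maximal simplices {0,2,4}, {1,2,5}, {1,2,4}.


Each maximal simplex on m vertices has 2^m - 1 nonempty faces.
Take the union (dedupe shared faces).
Total distinct faces = 15

15


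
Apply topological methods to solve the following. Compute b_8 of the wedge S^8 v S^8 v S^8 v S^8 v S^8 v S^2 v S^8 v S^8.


For a wedge of spheres, H_k (k>0) is free on one generator per sphere of dimension k.
Spheres of dimension 8: count = 7.
b_8 = 7

7


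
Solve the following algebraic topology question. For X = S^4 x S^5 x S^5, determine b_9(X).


Each S^d has Poincare polynomial 1 + t^d.
The product S^4 x S^5 x S^5 has Poincare polynomial prod(1+t^d_i).
Expanding: b_0=1, b_4=1, b_5=2, b_9=2, b_10=1, b_14=1.
b_9 = 2

2


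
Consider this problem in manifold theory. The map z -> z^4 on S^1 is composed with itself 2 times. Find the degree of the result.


deg(f) = 4. Degree is multiplicative: deg(f^2) = (deg f)^2.
deg(f^2) = (4)^2 = 16

16


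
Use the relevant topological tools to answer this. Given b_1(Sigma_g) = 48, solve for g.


For a closed orientable surface: b_1 = 2g.
48 = 2g
g = 48 / 2 = 24

24


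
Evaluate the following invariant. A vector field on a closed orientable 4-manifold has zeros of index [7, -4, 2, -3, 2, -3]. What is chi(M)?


Poincare-Hopf: chi(M) = sum of indices of zeros.
chi = (7) + (-4) + (2) + (-3) + (2) + (-3) = 1

1


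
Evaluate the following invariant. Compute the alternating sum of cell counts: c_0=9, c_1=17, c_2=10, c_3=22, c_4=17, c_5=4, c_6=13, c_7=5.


chi = sum_k (-1)^k c_k.
= (-1)^0*9 + (-1)^1*17 + (-1)^2*10 + (-1)^3*22 + (-1)^4*17 + (-1)^5*4 + (-1)^6*13 + (-1)^7*5
= (9) + (-17) + (10) + (-22) + (17) + (-4) + (13) + (-5)
= 1

1


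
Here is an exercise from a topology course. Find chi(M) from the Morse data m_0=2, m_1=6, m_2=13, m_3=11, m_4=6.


Morse theory: chi(M) = sum_k (-1)^k m_k where m_k = #(index-k critical points).
= (2) + (-6) + (13) + (-11) + (6) = 4

4


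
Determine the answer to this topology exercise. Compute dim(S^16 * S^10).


Join of spheres: S^m * S^n = S^{m+n+1}.
dim = 16 + 10 + 1 = 27

27


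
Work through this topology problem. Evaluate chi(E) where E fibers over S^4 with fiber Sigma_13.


chi(S^4) = 2 (n even), chi(Sigma_13) = 2 - 2*13 = -24.
chi(E) = 2 * (-24) = -48

-48


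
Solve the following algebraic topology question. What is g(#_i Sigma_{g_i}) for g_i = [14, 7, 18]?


Genus is additive under connected sum of orientable surfaces.
g = 14 + 7 + 18 = 39

39


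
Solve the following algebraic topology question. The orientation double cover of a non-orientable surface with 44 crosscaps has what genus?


chi(N_44) = 2 - 44 = -42.
Double cover: chi(Sigma_g) = 2 * chi(N_44) = 2*(-42) = -84.
2 - 2g = -84, so g = (2 - (-84))/2 = 86/2 = 43

43


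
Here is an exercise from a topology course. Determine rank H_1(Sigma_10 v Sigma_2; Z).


For a wedge: H_1(A v B) = H_1(A) + H_1(B).
b_1(Sigma_10) = 20, b_1(Sigma_2) = 4.
b_1 = 20 + 4 = 24

24


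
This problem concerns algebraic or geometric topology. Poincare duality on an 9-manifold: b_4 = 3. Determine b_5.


Poincare duality for closed orientable n-manifolds: b_k = b_{n-k}.
Here n = 9, so b_5 = b_4 = 3

3


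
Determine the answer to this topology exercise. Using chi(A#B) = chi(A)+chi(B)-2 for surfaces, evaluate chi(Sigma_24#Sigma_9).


chi(Sigma_24) = 2 - 2*24 = -46
chi(Sigma_9) = 2 - 2*9 = -16
For surfaces: chi(A#B) = chi(A) + chi(B) - 2.
chi = -46 + -16 - 2 = -64

-64


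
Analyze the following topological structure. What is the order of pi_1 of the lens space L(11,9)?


pi_1(L(p,q)) = Z/pZ for any q coprime to p.
|pi_1(L(11,9))| = 11

11


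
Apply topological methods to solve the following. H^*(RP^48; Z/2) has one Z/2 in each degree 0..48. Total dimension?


H^k(RP^48; Z/2) = Z/2 for each 0 <= k <= 48.
Total dimension = 48 + 1 = 49

49


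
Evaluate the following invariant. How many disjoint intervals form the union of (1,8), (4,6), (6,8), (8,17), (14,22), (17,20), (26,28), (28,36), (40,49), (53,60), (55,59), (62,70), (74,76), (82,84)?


Sort and merge overlapping open intervals.
Merged: (1,8), (8,22), (26,28), (28,36), (40,49), (53,60), (62,70), (74,76), (82,84).
Number of components = 9

9


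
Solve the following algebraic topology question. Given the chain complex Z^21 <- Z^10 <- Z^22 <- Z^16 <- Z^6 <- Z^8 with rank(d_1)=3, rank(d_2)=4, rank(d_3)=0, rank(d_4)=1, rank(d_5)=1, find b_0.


rank H_k = rank(ker d_k) - rank(im d_{k+1}).
rank(ker d_0) = rank(C_0) - rank(d_0) = 21 - 0 = 21.
rank(im d_{0+1}) = 3.
rank H_0 = 21 - 3 = 18

18


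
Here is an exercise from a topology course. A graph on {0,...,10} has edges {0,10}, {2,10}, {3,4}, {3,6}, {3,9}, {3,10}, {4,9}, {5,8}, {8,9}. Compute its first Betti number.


b_1 = E - V + (number of components).
E = 9, V = 11, components = 3.
b_1 = 9 - 11 + 3 = 1

1


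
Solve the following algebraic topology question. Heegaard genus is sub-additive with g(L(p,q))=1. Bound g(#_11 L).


Heegaard genus satisfies g(A#B) <= g(A) + g(B).
Each lens space has g = 1.
Upper bound: 11 * 1 = 11

11


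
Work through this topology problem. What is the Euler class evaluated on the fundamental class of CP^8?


For any closed oriented manifold, <e(TM),[M]> = chi(M).
chi(CP^8) = 8+1 = 9

9


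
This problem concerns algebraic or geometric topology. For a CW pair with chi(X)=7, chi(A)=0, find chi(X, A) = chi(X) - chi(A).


Relative Euler characteristic: chi(X, A) = chi(X) - chi(A).
= 7 - (0) = 7

7


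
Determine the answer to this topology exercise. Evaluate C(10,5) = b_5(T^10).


By the Kunneth formula, b_k(T^n) = C(n,k).
b_5(T^10) = C(10,5).
C(10,5) = 10!/(5!*5!) = 252

252


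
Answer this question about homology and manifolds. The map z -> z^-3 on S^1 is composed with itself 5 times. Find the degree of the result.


deg(f) = -3. Degree is multiplicative: deg(f^5) = (deg f)^5.
deg(f^5) = (-3)^5 = -243

-243


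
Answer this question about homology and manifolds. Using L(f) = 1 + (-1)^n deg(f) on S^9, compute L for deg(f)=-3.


On S^9: L(f) = tr(f_0*) + (-1)^9 tr(f_9*) = 1 + (-1)^9 * deg(f).
L(f) = 1 + (-1)^9 * -3 = 1 + 3 = 4

4


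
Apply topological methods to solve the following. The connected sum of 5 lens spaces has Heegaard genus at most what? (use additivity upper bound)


Heegaard genus satisfies g(A#B) <= g(A) + g(B).
Each lens space has g = 1.
Upper bound: 5 * 1 = 5

5


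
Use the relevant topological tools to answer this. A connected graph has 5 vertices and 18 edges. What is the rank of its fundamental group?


For a connected graph: rank(pi_1) = b_1 = E - V + 1 = 1 - chi.
chi = V - E = 5 - 18 = -13.
rank = 1 - (-13) = 18 - 5 + 1 = 14

14


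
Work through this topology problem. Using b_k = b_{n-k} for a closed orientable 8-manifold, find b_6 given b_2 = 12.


Poincare duality for closed orientable n-manifolds: b_k = b_{n-k}.
Here n = 8, so b_6 = b_2 = 12

12


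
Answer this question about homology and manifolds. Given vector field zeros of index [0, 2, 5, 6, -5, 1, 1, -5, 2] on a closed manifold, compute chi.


Poincare-Hopf: chi(M) = sum of indices of zeros.
chi = (0) + (2) + (5) + (6) + (-5) + (1) + (1) + (-5) + (2) = 7

7


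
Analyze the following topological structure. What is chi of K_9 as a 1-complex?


K_9: V = 9, E = C(9,2) = 36.
chi = V - E = 9 - 36 = -27

-27


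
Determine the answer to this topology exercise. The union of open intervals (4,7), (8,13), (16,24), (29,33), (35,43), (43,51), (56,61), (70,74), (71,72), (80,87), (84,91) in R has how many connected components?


Sort and merge overlapping open intervals.
Merged: (4,7), (8,13), (16,24), (29,33), (35,43), (43,51), (56,61), (70,74), (80,91).
Number of components = 9

9


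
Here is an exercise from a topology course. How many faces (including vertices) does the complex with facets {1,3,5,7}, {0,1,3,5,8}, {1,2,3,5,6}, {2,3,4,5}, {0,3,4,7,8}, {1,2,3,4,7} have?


Each maximal simplex on m vertices has 2^m - 1 nonempty faces.
Take the union (dedupe shared faces).
Total distinct faces = 105

105


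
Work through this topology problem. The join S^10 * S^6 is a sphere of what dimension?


Join of spheres: S^m * S^n = S^{m+n+1}.
dim = 10 + 6 + 1 = 17

17


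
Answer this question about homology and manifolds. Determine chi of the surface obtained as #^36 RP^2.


For a non-orientable closed surface with k crosscaps: chi = 2 - k.
Here k = 36.
chi = 2 - 36 = -34

-34


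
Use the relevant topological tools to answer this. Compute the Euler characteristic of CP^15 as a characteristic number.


For any closed oriented manifold, <e(TM),[M]> = chi(M).
chi(CP^15) = 15+1 = 16

16


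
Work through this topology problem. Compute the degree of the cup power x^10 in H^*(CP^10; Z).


|x| = 2 in H^*(CP^n).
|x^10| = 10 * |x| = 10 * 2 = 20

20


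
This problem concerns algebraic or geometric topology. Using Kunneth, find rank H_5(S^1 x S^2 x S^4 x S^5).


Each S^d has Poincare polynomial 1 + t^d.
The product S^1 x S^2 x S^4 x S^5 has Poincare polynomial prod(1+t^d_i).
Expanding: b_0=1, b_1=1, b_2=1, b_3=1, b_4=1, b_5=2, b_6=2, b_7=2, b_8=1, b_9=1, b_10=1, b_11=1, b_12=1.
b_5 = 2

2


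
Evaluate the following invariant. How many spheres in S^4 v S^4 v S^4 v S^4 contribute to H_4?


For a wedge of spheres, H_k (k>0) is free on one generator per sphere of dimension k.
Spheres of dimension 4: count = 4.
b_4 = 4

4


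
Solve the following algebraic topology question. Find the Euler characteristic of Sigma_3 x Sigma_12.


chi(Sigma_3) = 2 - 2*3 = -4
chi(Sigma_12) = 2 - 2*12 = -22
chi(product) = (-4) * (-22) = 88

88


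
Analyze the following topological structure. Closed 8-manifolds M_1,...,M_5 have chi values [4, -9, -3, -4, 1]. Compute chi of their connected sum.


For n-manifolds: chi(A#B) = chi(A) + chi(B) - chi(S^8).
chi(S^8) = 1 + (-1)^8 = 2.
chi(#) = (sum chi_i) - (5-1)*chi(S^8) = -11 - 4*2 = -19

-19


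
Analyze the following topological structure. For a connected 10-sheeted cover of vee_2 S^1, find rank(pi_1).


Nielsen-Schreier: an index-n subgroup of F_r is free of rank 1 + n(r-1).
Equivalently: chi(cover) = n*chi(base); chi(vee_r S^1) = 1 - 2 = -1.
chi(E) = 10*(-1) = -10; rank = 1 - chi(E) = 1 - (-10) = 11.
rank = 1 + 10*(2-1) = 1 + 10 = 11

11


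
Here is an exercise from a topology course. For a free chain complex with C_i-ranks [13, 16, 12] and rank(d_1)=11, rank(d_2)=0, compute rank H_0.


rank H_k = rank(ker d_k) - rank(im d_{k+1}).
rank(ker d_0) = rank(C_0) - rank(d_0) = 13 - 0 = 13.
rank(im d_{0+1}) = 11.
rank H_0 = 13 - 11 = 2

2


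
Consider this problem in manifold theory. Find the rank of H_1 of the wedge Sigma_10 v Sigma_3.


For a wedge: H_1(A v B) = H_1(A) + H_1(B).
b_1(Sigma_10) = 20, b_1(Sigma_3) = 6.
b_1 = 20 + 6 = 26

26


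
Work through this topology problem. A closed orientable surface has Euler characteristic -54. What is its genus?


chi = 2 - 2g for closed orientable surfaces.
-54 = 2 - 2g
2g = 2 - (-54) = 56
g = 28

28


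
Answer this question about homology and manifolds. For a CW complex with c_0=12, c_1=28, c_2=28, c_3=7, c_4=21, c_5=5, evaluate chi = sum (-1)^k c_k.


chi = sum_k (-1)^k c_k.
= (-1)^0*12 + (-1)^1*28 + (-1)^2*28 + (-1)^3*7 + (-1)^4*21 + (-1)^5*5
= (12) + (-28) + (28) + (-7) + (21) + (-5)
= 21

21


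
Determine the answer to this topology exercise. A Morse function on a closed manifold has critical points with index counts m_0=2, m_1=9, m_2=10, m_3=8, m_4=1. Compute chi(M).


Morse theory: chi(M) = sum_k (-1)^k m_k where m_k = #(index-k critical points).
= (2) + (-9) + (10) + (-8) + (1) = -4

-4


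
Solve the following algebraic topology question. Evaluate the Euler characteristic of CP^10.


CP^10 has one cell in each even dimension 0, 2, ..., 2*10 (10+1 cells total).
All cells are even-dimensional, so chi = number of cells.
chi = 10 + 1 = 11

11


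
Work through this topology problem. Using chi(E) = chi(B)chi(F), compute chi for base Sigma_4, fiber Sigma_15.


For a fiber bundle F -> E -> B (with CW structure): chi(E) = chi(B) * chi(F).
chi(Sigma_4) = -6, chi(Sigma_15) = -28.
chi(E) = (-6) * (-28) = 168

168


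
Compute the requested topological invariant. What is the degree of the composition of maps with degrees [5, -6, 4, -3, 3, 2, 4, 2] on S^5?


Degree is multiplicative: deg(composition) = product of degrees.
= (5) * (-6) * (4) * (-3) * (3) * (2) * (4) * (2) = 17280

17280


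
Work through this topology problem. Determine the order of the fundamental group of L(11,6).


pi_1(L(p,q)) = Z/pZ for any q coprime to p.
|pi_1(L(11,6))| = 11

11


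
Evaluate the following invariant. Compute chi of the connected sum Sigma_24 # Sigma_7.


chi(Sigma_24) = 2 - 2*24 = -46
chi(Sigma_7) = 2 - 2*7 = -12
For surfaces: chi(A#B) = chi(A) + chi(B) - 2.
chi = -46 + -12 - 2 = -60

-60


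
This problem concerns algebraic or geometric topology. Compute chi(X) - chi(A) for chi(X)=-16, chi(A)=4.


Relative Euler characteristic: chi(X, A) = chi(X) - chi(A).
= -16 - (4) = -20

-20


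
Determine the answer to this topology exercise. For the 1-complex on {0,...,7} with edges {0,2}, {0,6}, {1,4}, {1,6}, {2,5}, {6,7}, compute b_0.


Run DFS/union-find over 8 vertices.
V = 8, E = 6.
Number of components = 2

2


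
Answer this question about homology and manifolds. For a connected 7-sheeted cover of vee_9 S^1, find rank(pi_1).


Nielsen-Schreier: an index-n subgroup of F_r is free of rank 1 + n(r-1).
Equivalently: chi(cover) = n*chi(base); chi(vee_r S^1) = 1 - 9 = -8.
chi(E) = 7*(-8) = -56; rank = 1 - chi(E) = 1 - (-56) = 57.
rank = 1 + 7*(9-1) = 1 + 56 = 57

57


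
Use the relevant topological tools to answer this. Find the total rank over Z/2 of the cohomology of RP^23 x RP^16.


dim H^*(RP^n; Z/2) = n+1 (one Z/2 in each degree 0..n).
Total Betti number is multiplicative.
Total = (23+1) * (16+1) = 24 * 17 = 408

408


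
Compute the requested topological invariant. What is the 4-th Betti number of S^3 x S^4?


Each S^d has Poincare polynomial 1 + t^d.
The product S^3 x S^4 has Poincare polynomial prod(1+t^d_i).
Expanding: b_0=1, b_3=1, b_4=1, b_7=1.
b_4 = 1

1


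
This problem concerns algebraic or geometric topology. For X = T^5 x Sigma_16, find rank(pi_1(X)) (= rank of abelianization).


pi_1(A x B) = pi_1(A) x pi_1(B); rank of abelianization = b_1.
b_1(T^5) = 5, b_1(Sigma_16) = 2*16 = 32.
b_1(product) = 5 + 32 = 37

37


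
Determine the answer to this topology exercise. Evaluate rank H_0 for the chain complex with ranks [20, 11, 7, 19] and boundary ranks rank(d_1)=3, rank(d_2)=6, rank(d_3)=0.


rank H_k = rank(ker d_k) - rank(im d_{k+1}).
rank(ker d_0) = rank(C_0) - rank(d_0) = 20 - 0 = 20.
rank(im d_{0+1}) = 3.
rank H_0 = 20 - 3 = 17

17


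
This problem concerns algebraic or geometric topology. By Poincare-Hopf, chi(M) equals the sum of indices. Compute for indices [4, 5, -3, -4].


Poincare-Hopf: chi(M) = sum of indices of zeros.
chi = (4) + (5) + (-3) + (-4) = 2

2


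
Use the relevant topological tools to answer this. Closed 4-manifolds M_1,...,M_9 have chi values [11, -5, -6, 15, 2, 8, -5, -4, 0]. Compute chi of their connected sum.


For n-manifolds: chi(A#B) = chi(A) + chi(B) - chi(S^4).
chi(S^4) = 1 + (-1)^4 = 2.
chi(#) = (sum chi_i) - (9-1)*chi(S^4) = 16 - 8*2 = 0

0


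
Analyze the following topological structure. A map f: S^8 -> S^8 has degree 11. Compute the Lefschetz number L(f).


On S^8: L(f) = tr(f_0*) + (-1)^8 tr(f_8*) = 1 + (-1)^8 * deg(f).
L(f) = 1 + (-1)^8 * 11 = 1 + 11 = 12

12


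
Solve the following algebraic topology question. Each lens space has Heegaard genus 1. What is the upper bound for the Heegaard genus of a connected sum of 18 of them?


Heegaard genus satisfies g(A#B) <= g(A) + g(B).
Each lens space has g = 1.
Upper bound: 18 * 1 = 18

18


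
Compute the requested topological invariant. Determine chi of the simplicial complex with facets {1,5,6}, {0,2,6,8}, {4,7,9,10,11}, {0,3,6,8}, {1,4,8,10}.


Enumerate all faces; f-vector: f_0=12, f_1=27, f_2=22, f_3=8, f_4=1.
chi = sum (-1)^k f_k = 0

0


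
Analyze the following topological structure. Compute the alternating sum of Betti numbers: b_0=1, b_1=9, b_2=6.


chi = sum_k (-1)^k b_k.
= (1) + (-9) + (6)
= -2

-2


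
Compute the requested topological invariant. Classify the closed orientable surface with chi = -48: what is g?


chi = 2 - 2g for closed orientable surfaces.
-48 = 2 - 2g
2g = 2 - (-48) = 50
g = 25

25


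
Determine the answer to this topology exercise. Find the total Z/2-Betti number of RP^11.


H^k(RP^11; Z/2) = Z/2 for each 0 <= k <= 11.
Total dimension = 11 + 1 = 12

12


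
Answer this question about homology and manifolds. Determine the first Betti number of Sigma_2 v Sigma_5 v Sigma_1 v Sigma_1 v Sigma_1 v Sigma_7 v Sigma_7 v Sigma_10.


For a wedge X v Y: reduced H_k(X v Y) = H_k(X) + H_k(Y).
Each Sigma_g contributes b_1 = 2g.
b_1 = 4 + 10 + 2 + 2 + 2 + 14 + 14 + 20 = 68

68


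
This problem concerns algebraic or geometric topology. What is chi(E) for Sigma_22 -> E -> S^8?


chi(S^8) = 2 (n even), chi(Sigma_22) = 2 - 2*22 = -42.
chi(E) = 2 * (-42) = -84

-84


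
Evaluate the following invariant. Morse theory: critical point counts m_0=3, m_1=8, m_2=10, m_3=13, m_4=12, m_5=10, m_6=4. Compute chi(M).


Morse theory: chi(M) = sum_k (-1)^k m_k where m_k = #(index-k critical points).
= (3) + (-8) + (10) + (-13) + (12) + (-10) + (4) = -2

-2


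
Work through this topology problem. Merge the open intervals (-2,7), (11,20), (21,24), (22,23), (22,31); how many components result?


Sort and merge overlapping open intervals.
Merged: (-2,7), (11,20), (21,31).
Number of components = 3

3


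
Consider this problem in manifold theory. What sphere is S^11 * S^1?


Join of spheres: S^m * S^n = S^{m+n+1}.
dim = 11 + 1 + 1 = 13

13


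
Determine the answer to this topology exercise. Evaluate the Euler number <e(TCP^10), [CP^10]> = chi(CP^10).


For any closed oriented manifold, <e(TM),[M]> = chi(M).
chi(CP^10) = 10+1 = 11

11


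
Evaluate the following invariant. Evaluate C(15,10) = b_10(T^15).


By the Kunneth formula, b_k(T^n) = C(n,k).
b_10(T^15) = C(15,10).
C(15,10) = 15!/(10!*5!) = 3003

3003


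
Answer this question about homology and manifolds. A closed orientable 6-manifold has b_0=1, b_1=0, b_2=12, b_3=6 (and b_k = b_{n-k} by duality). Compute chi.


By Poincare duality b_k = b_{6-k}, so full Betti numbers: b_0=1, b_1=0, b_2=12, b_3=6, b_4=12, b_5=0, b_6=1.
chi = sum (-1)^k b_k = 20

20


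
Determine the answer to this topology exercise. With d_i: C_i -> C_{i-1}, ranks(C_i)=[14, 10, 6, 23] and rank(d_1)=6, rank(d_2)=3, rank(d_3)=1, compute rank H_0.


rank H_k = rank(ker d_k) - rank(im d_{k+1}).
rank(ker d_0) = rank(C_0) - rank(d_0) = 14 - 0 = 14.
rank(im d_{0+1}) = 6.
rank H_0 = 14 - 6 = 8

8


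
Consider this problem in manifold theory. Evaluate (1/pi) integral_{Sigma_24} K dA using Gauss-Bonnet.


Gauss-Bonnet: integral K dA = 2*pi*chi(M).
chi(Sigma_24) = 2 - 2*24 = -46.
(integral K dA)/pi = 2*chi = 2*(-46) = -92

-92


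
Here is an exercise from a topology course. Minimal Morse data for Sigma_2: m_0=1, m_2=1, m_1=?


A perfect Morse function has m_k = b_k.
For Sigma_2: b_0=1, b_1=2g=4, b_2=1.
Saddles m_1 = 2g = 4

4


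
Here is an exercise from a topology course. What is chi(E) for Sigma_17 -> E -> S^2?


chi(S^2) = 2 (n even), chi(Sigma_17) = 2 - 2*17 = -32.
chi(E) = 2 * (-32) = -64

-64


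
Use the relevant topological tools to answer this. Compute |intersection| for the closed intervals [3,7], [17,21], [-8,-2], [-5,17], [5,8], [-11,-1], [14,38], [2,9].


Intersection = [max(a_i), min(b_i)] = [17, -2].
Since 17 > -2, the intersection is empty.
Length = 0

0


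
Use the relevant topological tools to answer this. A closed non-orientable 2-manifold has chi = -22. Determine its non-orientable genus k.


chi = 2 - k for closed non-orientable surfaces with k crosscaps.
-22 = 2 - k
k = 2 - (-22) = 24

24


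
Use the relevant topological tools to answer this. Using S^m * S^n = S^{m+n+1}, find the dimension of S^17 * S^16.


Join of spheres: S^m * S^n = S^{m+n+1}.
dim = 17 + 16 + 1 = 34

34


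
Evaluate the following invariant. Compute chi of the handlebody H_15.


A genus-g handlebody deformation retracts to a wedge of g circles.
chi(vee_g S^1) = 1 - g.
chi(H_15) = 1 - 15 = -14

-14


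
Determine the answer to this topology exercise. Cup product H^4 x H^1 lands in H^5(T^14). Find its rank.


Cup product: H^p x H^q -> H^{p+q}; here p+q = 4+1 = 5.
rank H^k(T^n) = C(n,k).
C(14,5) = 2002

2002


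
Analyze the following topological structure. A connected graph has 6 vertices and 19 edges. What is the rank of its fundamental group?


For a connected graph: rank(pi_1) = b_1 = E - V + 1 = 1 - chi.
chi = V - E = 6 - 19 = -13.
rank = 1 - (-13) = 19 - 6 + 1 = 14

14


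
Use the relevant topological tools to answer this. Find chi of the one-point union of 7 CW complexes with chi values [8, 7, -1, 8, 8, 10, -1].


chi(A v B) = chi(A) + chi(B) - 1 (one point identified).
For 7 spaces: chi = (sum chi_i) - (7 - 1).
sum = 39; chi = 39 - 6 = 33

33


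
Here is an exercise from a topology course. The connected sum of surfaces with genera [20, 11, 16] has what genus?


Genus is additive under connected sum of orientable surfaces.
g = 20 + 11 + 16 = 47

47


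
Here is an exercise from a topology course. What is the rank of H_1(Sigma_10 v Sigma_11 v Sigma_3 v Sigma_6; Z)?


For a wedge X v Y: reduced H_k(X v Y) = H_k(X) + H_k(Y).
Each Sigma_g contributes b_1 = 2g.
b_1 = 20 + 22 + 6 + 12 = 60

60


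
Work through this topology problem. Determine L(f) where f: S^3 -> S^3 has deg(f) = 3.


On S^3: L(f) = tr(f_0*) + (-1)^3 tr(f_3*) = 1 + (-1)^3 * deg(f).
L(f) = 1 + (-1)^3 * 3 = 1 + -3 = -2

-2


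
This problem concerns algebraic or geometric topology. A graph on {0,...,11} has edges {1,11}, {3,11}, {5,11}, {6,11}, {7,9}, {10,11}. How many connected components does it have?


Run DFS/union-find over 12 vertices.
V = 12, E = 6.
Number of components = 6

6


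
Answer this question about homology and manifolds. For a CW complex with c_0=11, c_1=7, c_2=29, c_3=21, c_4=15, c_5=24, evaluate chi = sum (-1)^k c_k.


chi = sum_k (-1)^k c_k.
= (-1)^0*11 + (-1)^1*7 + (-1)^2*29 + (-1)^3*21 + (-1)^4*15 + (-1)^5*24
= (11) + (-7) + (29) + (-21) + (15) + (-24)
= 3

3


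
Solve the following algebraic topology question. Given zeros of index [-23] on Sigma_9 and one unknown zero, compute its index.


Poincare-Hopf: sum of indices = chi(M).
chi(Sigma_9) = 2 - 2*9 = -16.
Sum of known indices = -23.
x = chi - (sum known) = -16 - (-23) = 7

7


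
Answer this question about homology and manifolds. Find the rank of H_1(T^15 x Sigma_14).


pi_1(A x B) = pi_1(A) x pi_1(B); rank of abelianization = b_1.
b_1(T^15) = 15, b_1(Sigma_14) = 2*14 = 28.
b_1(product) = 15 + 28 = 43

43


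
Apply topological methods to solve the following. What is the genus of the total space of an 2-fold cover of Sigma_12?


For an n-sheeted cover: chi(E) = n * chi(B).
chi(Sigma_12) = 2 - 2*12 = -22.
chi(E) = 2 * (-22) = -44.
genus(E) = (2 - chi(E))/2 = (2 - (-44))/2 = 46/2 = 23

23


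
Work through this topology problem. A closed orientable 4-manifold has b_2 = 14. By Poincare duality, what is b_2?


Poincare duality for closed orientable n-manifolds: b_k = b_{n-k}.
Here n = 4, so b_2 = b_2 = 14

14


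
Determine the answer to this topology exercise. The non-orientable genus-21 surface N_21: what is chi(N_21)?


For a non-orientable closed surface with k crosscaps: chi = 2 - k.
Here k = 21.
chi = 2 - 21 = -19

-19


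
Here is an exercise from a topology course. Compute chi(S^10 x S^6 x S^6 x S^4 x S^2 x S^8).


chi is multiplicative: chi(X x Y) = chi(X) chi(Y).
Each even-dim sphere has chi = 2. There are 6 factors.
chi = 2^6 = 64

64


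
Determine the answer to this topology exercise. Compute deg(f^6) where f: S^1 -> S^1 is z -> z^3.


deg(f) = 3. Degree is multiplicative: deg(f^6) = (deg f)^6.
deg(f^6) = (3)^6 = 729

729


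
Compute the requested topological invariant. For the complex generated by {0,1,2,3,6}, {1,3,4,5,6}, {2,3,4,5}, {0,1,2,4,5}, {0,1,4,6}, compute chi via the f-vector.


Enumerate all faces; f-vector: f_0=7, f_1=21, f_2=30, f_3=17, f_4=3.
chi = sum (-1)^k f_k = 2

2


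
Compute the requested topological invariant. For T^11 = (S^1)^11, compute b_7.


By the Kunneth formula, b_k(T^n) = C(n,k).
b_7(T^11) = C(11,7).
C(11,7) = 11!/(7!*4!) = 330

330


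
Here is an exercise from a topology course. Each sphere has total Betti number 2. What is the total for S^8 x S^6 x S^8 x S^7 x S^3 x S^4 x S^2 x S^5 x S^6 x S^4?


Total Betti number is multiplicative under products.
Each S^d (d>=1) has total Betti number 2.
There are 10 sphere factors.
Total = 2^10 = 1024

1024


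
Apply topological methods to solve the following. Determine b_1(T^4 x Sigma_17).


pi_1(A x B) = pi_1(A) x pi_1(B); rank of abelianization = b_1.
b_1(T^4) = 4, b_1(Sigma_17) = 2*17 = 34.
b_1(product) = 4 + 34 = 38

38


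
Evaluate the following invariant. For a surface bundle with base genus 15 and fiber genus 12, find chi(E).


For a fiber bundle F -> E -> B (with CW structure): chi(E) = chi(B) * chi(F).
chi(Sigma_15) = -28, chi(Sigma_12) = -22.
chi(E) = (-28) * (-22) = 616

616


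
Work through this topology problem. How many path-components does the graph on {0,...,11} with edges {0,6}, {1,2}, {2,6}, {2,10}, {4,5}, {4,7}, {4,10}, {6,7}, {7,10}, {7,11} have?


Run DFS/union-find over 12 vertices.
V = 12, E = 10.
Number of components = 4

4


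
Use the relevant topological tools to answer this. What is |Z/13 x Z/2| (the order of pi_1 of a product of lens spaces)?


pi_1(X x Y) = pi_1(X) x pi_1(Y).
pi_1(L(13,1)) = Z/13, pi_1(L(2,1)) = Z/2.
|Z/13 x Z/2| = 13 * 2 = 26

26


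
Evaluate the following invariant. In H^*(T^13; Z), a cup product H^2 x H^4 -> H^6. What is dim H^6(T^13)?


Cup product: H^p x H^q -> H^{p+q}; here p+q = 2+4 = 6.
rank H^k(T^n) = C(n,k).
C(13,6) = 1716

1716


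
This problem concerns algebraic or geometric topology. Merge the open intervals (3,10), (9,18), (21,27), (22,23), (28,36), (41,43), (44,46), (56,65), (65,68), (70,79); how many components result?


Sort and merge overlapping open intervals.
Merged: (3,18), (21,27), (28,36), (41,43), (44,46), (56,65), (65,68), (70,79).
Number of components = 8

8


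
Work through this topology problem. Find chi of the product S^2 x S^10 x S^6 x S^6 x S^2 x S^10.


chi is multiplicative: chi(X x Y) = chi(X) chi(Y).
Each even-dim sphere has chi = 2. There are 6 factors.
chi = 2^6 = 64

64


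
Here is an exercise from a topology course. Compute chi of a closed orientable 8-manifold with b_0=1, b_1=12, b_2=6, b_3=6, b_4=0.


By Poincare duality b_k = b_{8-k}, so full Betti numbers: b_0=1, b_1=12, b_2=6, b_3=6, b_4=0, b_5=6, b_6=6, b_7=12, b_8=1.
chi = sum (-1)^k b_k = -22

-22


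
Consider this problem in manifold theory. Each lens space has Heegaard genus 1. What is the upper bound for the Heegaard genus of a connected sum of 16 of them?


Heegaard genus satisfies g(A#B) <= g(A) + g(B).
Each lens space has g = 1.
Upper bound: 16 * 1 = 16

16


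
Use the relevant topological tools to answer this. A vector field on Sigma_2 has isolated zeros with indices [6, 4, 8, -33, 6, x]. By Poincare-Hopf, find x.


Poincare-Hopf: sum of indices = chi(M).
chi(Sigma_2) = 2 - 2*2 = -2.
Sum of known indices = -9.
x = chi - (sum known) = -2 - (-9) = 7

7


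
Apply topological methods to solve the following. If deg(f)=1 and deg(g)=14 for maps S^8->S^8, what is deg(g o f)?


Degree is multiplicative under composition: deg(g o f) = deg(g) * deg(f).
= 14 * 1 = 14

14


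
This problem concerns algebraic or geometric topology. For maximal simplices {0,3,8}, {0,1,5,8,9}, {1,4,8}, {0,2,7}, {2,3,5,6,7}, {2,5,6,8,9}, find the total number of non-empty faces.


Each maximal simplex on m vertices has 2^m - 1 nonempty faces.
Take the union (dedupe shared faces).
Total distinct faces = 89

89


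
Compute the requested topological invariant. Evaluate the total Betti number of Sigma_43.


For Sigma_43: b_0 = 1, b_1 = 2g = 86, b_2 = 1.
Total = 1 + 86 + 1 = 88

88


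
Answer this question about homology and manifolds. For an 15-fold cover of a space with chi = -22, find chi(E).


For a finite covering: chi(E) = (number of sheets) * chi(B).
chi(E) = 15 * (-22) = -330

-330


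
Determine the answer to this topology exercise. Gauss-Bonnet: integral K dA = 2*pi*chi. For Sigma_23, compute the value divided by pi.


Gauss-Bonnet: integral K dA = 2*pi*chi(M).
chi(Sigma_23) = 2 - 2*23 = -44.
(integral K dA)/pi = 2*chi = 2*(-44) = -88

-88


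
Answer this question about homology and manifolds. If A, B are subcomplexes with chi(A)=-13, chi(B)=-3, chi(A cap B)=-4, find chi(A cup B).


chi(A cup B) = chi(A) + chi(B) - chi(A cap B)
= -13 + (-3) - (-4)
= -12

-12


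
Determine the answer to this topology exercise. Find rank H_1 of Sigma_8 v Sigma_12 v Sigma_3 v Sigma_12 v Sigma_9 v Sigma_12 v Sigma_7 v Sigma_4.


For a wedge X v Y: reduced H_k(X v Y) = H_k(X) + H_k(Y).
Each Sigma_g contributes b_1 = 2g.
b_1 = 16 + 24 + 6 + 24 + 18 + 24 + 14 + 8 = 134

134


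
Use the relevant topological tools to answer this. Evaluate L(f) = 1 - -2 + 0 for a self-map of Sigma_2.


L(f) = tr(f_0*) - tr(f_1*) + tr(f_2*).
= 1 - (-2) + (0)
= 3

3


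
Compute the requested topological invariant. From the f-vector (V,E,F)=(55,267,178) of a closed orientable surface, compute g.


chi = V - E + F = 55 - 267 + 178 = -34
For orientable closed surface: chi = 2 - 2g, so g = (2 - chi)/2.
g = (2 - (-34)) / 2 = 36 / 2 = 18

18


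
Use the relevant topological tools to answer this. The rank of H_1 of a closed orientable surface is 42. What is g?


For a closed orientable surface: b_1 = 2g.
42 = 2g
g = 42 / 2 = 21

21


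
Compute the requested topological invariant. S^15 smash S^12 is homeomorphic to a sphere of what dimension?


S^m ^ S^n = S^{m+n}.
k = 15 + 12 = 27

27


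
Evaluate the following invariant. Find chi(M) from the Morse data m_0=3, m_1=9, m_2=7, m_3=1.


Morse theory: chi(M) = sum_k (-1)^k m_k where m_k = #(index-k critical points).
= (3) + (-9) + (7) + (-1) = 0

0


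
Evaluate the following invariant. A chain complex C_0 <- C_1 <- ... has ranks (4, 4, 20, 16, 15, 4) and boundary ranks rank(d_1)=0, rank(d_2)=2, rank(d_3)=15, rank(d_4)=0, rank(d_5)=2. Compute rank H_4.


rank H_k = rank(ker d_k) - rank(im d_{k+1}).
rank(ker d_4) = rank(C_4) - rank(d_4) = 15 - 0 = 15.
rank(im d_{4+1}) = 2.
rank H_4 = 15 - 2 = 13

13


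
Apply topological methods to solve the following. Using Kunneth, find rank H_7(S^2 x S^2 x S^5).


Each S^d has Poincare polynomial 1 + t^d.
The product S^2 x S^2 x S^5 has Poincare polynomial prod(1+t^d_i).
Expanding: b_0=1, b_2=2, b_4=1, b_5=1, b_7=2, b_9=1.
b_7 = 2

2


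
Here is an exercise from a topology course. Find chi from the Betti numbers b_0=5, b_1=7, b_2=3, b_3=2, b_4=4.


chi = sum_k (-1)^k b_k.
= (5) + (-7) + (3) + (-2) + (4)
= 3

3


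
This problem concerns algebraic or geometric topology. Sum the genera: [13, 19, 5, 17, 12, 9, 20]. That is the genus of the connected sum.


Genus is additive under connected sum of orientable surfaces.
g = 13 + 19 + 5 + 17 + 12 + 9 + 20 = 95

95


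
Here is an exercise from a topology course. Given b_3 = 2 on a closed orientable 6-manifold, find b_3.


Poincare duality for closed orientable n-manifolds: b_k = b_{n-k}.
Here n = 6, so b_3 = b_3 = 2

2


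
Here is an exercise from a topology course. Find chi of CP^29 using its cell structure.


CP^29 has one cell in each even dimension 0, 2, ..., 2*29 (29+1 cells total).
All cells are even-dimensional, so chi = number of cells.
chi = 29 + 1 = 30

30


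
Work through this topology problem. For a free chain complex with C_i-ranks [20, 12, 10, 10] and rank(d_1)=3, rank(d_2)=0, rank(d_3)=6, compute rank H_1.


rank H_k = rank(ker d_k) - rank(im d_{k+1}).
rank(ker d_1) = rank(C_1) - rank(d_1) = 12 - 3 = 9.
rank(im d_{1+1}) = 0.
rank H_1 = 9 - 0 = 9

9


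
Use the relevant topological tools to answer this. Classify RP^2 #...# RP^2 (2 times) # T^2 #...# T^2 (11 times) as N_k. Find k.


Since a >= 1, the sum is non-orientable; each T^2 can be replaced by RP^2 # RP^2 (since T^2#RP^2 = 3RP^2).
Total crosscaps k = 2 + 2*11 = 24.
Check via chi: chi = 2*1 + 11*0 - (2+11-1)*2 = -22 = 2 - k = -22. Consistent.

24


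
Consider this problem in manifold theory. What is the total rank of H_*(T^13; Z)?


b_k(T^13) = C(13,k), so the sum over k is sum_k C(13,k) = 2^13.
Total = 2^13 = 8192

8192


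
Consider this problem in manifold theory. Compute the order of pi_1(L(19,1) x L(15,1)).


pi_1(X x Y) = pi_1(X) x pi_1(Y).
pi_1(L(19,1)) = Z/19, pi_1(L(15,1)) = Z/15.
|Z/19 x Z/15| = 19 * 15 = 285

285


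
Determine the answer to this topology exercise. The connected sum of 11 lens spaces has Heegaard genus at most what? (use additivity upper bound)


Heegaard genus satisfies g(A#B) <= g(A) + g(B).
Each lens space has g = 1.
Upper bound: 11 * 1 = 11

11


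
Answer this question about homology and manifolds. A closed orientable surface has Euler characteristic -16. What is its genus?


chi = 2 - 2g for closed orientable surfaces.
-16 = 2 - 2g
2g = 2 - (-16) = 18
g = 9

9


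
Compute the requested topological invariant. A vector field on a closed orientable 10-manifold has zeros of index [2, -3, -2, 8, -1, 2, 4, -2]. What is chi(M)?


Poincare-Hopf: chi(M) = sum of indices of zeros.
chi = (2) + (-3) + (-2) + (8) + (-1) + (2) + (4) + (-2) = 8

8


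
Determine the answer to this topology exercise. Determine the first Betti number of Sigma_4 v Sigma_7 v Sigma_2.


For a wedge X v Y: reduced H_k(X v Y) = H_k(X) + H_k(Y).
Each Sigma_g contributes b_1 = 2g.
b_1 = 8 + 14 + 4 = 26

26


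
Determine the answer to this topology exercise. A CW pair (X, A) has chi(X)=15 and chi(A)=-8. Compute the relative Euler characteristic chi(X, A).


Relative Euler characteristic: chi(X, A) = chi(X) - chi(A).
= 15 - (-8) = 23

23


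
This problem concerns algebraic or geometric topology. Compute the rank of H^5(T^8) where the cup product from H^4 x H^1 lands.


Cup product: H^p x H^q -> H^{p+q}; here p+q = 4+1 = 5.
rank H^k(T^n) = C(n,k).
C(8,5) = 56

56


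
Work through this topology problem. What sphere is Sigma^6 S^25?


Each suspension raises dimension by 1: Sigma S^n = S^{n+1}.
Sigma^6 S^25 = S^{25+6} = S^31

31


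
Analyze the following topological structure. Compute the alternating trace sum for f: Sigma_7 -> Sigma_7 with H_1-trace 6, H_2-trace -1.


L(f) = tr(f_0*) - tr(f_1*) + tr(f_2*).
= 1 - (6) + (-1)
= -6

-6


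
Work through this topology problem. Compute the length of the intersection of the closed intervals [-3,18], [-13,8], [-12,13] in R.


Intersection = [max(a_i), min(b_i)] = [-3, 8].
Length = 8 - -3 = 11

11
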